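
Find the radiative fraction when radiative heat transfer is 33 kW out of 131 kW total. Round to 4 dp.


f_rad = Q_rad / Q_total
f_rad = 33 / 131 = 0.2519


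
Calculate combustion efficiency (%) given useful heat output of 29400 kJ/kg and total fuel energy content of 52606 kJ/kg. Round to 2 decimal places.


Efficiency = (Q_useful / Q_fuel) * 100
Efficiency = (29400 / 52606) * 100
Efficiency = 0.5589 * 100 = 55.89%


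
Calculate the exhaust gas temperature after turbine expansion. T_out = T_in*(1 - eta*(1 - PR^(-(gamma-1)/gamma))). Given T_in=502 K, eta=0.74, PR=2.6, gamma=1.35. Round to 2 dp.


T_out = T_in * (1 - eta * (1 - PR^(-(gamma-1)/gamma)))
Exponent = -(1.35-1)/1.35 = -0.25925926
PR^exp = 2.6^(-0.25925926) = 0.78057442
Factor = 1 - 0.74*(1 - 0.78057442) = 0.83762507
T_out = 502 * 0.83762507 = 420.49 K


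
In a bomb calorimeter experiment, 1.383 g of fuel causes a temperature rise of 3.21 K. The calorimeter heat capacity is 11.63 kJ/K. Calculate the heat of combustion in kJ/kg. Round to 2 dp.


Hc = C_cal * delta_T / m_fuel
Q_released = 11.63 * 3.21 = 37.3323 kJ
m_fuel = 1.383 g = 1.383/1000 kg = 0.001383 kg
Hc = 37.3323 / 0.001383 = 26993.71 kJ/kg


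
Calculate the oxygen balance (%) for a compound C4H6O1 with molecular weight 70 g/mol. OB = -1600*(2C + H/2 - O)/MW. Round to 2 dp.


OB = -1600 * (2C + H/2 - O) / MW
Inner = 2*4 + 6/2 - 1 = 10.00
OB = -1600 * 10.00 / 70 = -228.57%


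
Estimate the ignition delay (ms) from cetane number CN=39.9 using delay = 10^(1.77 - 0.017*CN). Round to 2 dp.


delay = 10^(1.77 - 0.017*CN)
Exponent = 1.77 - 0.017*39.9 = 1.0917
delay = 10^1.0917 = 12.35 ms


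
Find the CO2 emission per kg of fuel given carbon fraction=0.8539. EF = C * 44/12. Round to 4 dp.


EF = C_frac * (M_CO2 / M_C)
EF = 0.8539 * (44/12)
EF = 0.8539 * 3.666667 = 3.1310 kg_CO2/kg_fuel


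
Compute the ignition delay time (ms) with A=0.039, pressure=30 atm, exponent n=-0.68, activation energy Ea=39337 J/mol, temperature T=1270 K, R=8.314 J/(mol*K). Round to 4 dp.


tau = A * P^n * exp(Ea/(R*T))
P^n = 30^(-0.68) = 0.09898230
Ea/(R*T) = 39337/(8.314*1270) = 3.725525
exp(Ea/(R*T)) = 41.493015
tau = 0.039 * 0.09898230 * 41.493015 = 0.1602 ms


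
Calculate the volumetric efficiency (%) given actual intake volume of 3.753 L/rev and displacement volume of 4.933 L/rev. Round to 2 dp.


eta_v = (V_actual / V_disp) * 100
Ratio = 3.753 / 4.933 = 0.7608
eta_v = 0.7608 * 100 = 76.08%


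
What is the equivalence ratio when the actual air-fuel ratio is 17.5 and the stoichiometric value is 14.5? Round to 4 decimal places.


phi = AFR_stoich / AFR_actual
phi = 14.5 / 17.5 = 0.8286


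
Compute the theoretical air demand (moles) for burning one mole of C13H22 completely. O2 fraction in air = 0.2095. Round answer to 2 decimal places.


Balanced combustion: C13H22 + 18.5 O2 -> 13 CO2 + 11 H2O
O2 needed = C + H/4 = 13 + 22/4 = 18.50 moles
Air moles = O2 / 0.2095 = 18.50 / 0.2095 = 88.31 moles air


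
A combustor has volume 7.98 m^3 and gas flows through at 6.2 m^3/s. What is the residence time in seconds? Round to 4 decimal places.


tau = V / Q_flow
tau = 7.98 / 6.2 = 1.2871 s


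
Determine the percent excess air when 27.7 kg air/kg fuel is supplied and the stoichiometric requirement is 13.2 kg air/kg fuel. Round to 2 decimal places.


Excess air = actual - stoichiometric = 27.7 - 13.2 = 14.50 kg/kg fuel
Excess air % = (excess / stoich) * 100 = (14.50 / 13.2) * 100 = 109.85%


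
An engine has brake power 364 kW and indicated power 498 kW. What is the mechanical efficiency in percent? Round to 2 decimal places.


eta_mech = (BP / IP) * 100
Ratio = 364 / 498 = 0.7309
eta_mech = 0.7309 * 100 = 73.09%


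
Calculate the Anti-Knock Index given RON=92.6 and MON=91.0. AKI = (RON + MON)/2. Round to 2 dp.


AKI = (RON + MON) / 2
AKI = (92.6 + 91.0) / 2
AKI = 183.6 / 2 = 91.80


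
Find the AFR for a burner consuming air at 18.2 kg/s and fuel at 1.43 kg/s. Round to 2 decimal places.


AFR = m_air / m_fuel
AFR = 18.2 / 1.43 = 12.73


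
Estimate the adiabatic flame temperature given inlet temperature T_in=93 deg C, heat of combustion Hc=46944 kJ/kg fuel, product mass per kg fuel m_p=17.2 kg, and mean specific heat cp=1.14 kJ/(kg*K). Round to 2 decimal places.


T_ad = T_in + Hc / (m_p * cp)
Denominator = 17.2 * 1.14 = 19.6080
Temperature rise = 46944 / 19.6080 = 2394.12 K
T_ad = 93 + 2394.12 = 2487.12 deg C


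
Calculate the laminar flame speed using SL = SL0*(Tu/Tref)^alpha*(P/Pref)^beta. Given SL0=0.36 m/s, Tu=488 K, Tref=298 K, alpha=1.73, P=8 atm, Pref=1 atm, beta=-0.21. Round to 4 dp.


SL = SL0 * (Tu/Tref)^alpha * (P/Pref)^beta
T ratio = 488/298 = 1.63758389
(T ratio)^alpha = 1.63758389^1.73 = 2.347319
(P/Pref)^beta = 8^(-0.21) = 0.646176
SL = 0.36 * 2.347319 * 0.646176 = 0.5460 m/s


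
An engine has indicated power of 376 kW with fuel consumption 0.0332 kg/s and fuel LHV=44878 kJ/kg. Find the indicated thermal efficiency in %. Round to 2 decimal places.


eta_ith = (IP / (mf * LHV)) * 100
Denominator = 0.0332 * 44878 = 1489.9496 kW
eta_ith = (376 / 1489.9496) * 100 = 25.24%


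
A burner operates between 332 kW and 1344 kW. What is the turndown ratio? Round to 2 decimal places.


TDR = Q_max / Q_min
TDR = 1344 / 332 = 4.05


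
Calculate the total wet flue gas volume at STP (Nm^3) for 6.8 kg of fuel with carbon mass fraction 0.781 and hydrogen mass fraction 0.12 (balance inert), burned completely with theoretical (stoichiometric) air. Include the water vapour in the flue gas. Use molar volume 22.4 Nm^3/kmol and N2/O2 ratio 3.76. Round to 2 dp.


Per kg fuel: CO2 = (C/12 kmol)*22.4 = (0.781/12)*22.4 = 1.45787 Nm^3
Per kg fuel: H2O = (H/2 kmol)*22.4 = (0.12/2)*22.4 = 1.34400 Nm^3
O2 needed per kg fuel = C/12 + H/4 = 0.781/12 + 0.12/4 = 0.09508333 kmol
Per kg fuel: N2 = O2*3.76*22.4 = 0.09508333*3.76*22.4 = 8.00830 Nm^3
Total per kg = 1.45787 + 1.34400 + 8.00830 = 10.81017 Nm^3
Total = 10.81017 * 6.8 = 73.51 Nm^3


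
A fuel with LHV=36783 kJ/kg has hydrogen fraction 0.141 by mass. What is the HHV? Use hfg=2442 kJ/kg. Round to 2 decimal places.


HHV = LHV + hfg * 9 * H
Water addition = 2442 * 9 * 0.141 = 3098.898 kJ/kg
HHV = 36783 + 3098.898 = 39881.90 kJ/kg


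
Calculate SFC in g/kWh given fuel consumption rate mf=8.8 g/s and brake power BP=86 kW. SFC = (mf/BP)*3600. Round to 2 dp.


SFC = (mf / BP) * 3600
Rate = 8.8 / 86 = 0.102326 g/(s*kW)
SFC = 0.102326 * 3600 = 368.37 g/kWh


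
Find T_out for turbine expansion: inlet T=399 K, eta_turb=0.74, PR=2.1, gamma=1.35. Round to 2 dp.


T_out = T_in * (1 - eta * (1 - PR^(-(gamma-1)/gamma)))
Exponent = -(1.35-1)/1.35 = -0.25925926
PR^exp = 2.1^(-0.25925926) = 0.82501466
Factor = 1 - 0.74*(1 - 0.82501466) = 0.87051085
T_out = 399 * 0.87051085 = 347.33 K


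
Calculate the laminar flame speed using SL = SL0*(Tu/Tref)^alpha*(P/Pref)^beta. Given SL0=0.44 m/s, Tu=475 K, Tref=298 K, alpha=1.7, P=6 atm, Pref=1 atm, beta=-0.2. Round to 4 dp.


SL = SL0 * (Tu/Tref)^alpha * (P/Pref)^beta
T ratio = 475/298 = 1.59395973
(T ratio)^alpha = 1.59395973^1.7 = 2.209080
(P/Pref)^beta = 6^(-0.2) = 0.698827
SL = 0.44 * 2.209080 * 0.698827 = 0.6793 m/s


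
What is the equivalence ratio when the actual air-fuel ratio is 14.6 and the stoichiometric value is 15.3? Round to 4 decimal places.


phi = AFR_stoich / AFR_actual
phi = 15.3 / 14.6 = 1.0479


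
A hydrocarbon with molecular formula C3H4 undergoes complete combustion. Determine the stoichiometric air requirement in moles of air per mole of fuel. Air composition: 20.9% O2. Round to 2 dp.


Balanced combustion: C3H4 + 4 O2 -> 3 CO2 + 2 H2O
O2 needed = C + H/4 = 3 + 4/4 = 4.00 moles
Air moles = O2 / 0.209 = 4.00 / 0.209 = 19.14 moles air


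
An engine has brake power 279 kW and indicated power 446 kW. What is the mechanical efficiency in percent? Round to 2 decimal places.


eta_mech = (BP / IP) * 100
Ratio = 279 / 446 = 0.6256
eta_mech = 0.6256 * 100 = 62.56%


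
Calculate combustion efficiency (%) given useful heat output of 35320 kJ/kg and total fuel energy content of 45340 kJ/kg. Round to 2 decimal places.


Efficiency = (Q_useful / Q_fuel) * 100
Efficiency = (35320 / 45340) * 100
Efficiency = 0.7790 * 100 = 77.90%


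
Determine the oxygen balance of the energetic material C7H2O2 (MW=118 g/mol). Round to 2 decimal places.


OB = -1600 * (2C + H/2 - O) / MW
Inner = 2*7 + 2/2 - 2 = 13.00
OB = -1600 * 13.00 / 118 = -176.27%


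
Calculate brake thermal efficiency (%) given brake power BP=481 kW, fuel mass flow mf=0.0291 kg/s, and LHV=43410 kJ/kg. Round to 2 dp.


eta_BTE = (BP / (mf * LHV)) * 100
Denominator = 0.0291 * 43410 = 1263.2310 kW
eta_BTE = (481 / 1263.2310) * 100 = 38.08%


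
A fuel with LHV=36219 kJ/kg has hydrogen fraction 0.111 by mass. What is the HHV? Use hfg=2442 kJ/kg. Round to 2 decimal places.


HHV = LHV + hfg * 9 * H
Water addition = 2442 * 9 * 0.111 = 2439.558 kJ/kg
HHV = 36219 + 2439.558 = 38658.56 kJ/kg


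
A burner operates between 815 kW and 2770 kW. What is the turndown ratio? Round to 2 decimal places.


TDR = Q_max / Q_min
TDR = 2770 / 815 = 3.40


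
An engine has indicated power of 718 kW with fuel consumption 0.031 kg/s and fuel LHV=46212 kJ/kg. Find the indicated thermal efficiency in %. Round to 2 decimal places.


eta_ith = (IP / (mf * LHV)) * 100
Denominator = 0.031 * 46212 = 1432.5720 kW
eta_ith = (718 / 1432.5720) * 100 = 50.12%


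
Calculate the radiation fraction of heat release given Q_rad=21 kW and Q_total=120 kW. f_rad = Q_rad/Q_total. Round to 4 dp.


f_rad = Q_rad / Q_total
f_rad = 21 / 120 = 0.1750


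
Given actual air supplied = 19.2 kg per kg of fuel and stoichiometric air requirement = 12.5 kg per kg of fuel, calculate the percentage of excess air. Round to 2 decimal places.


Excess air = actual - stoichiometric = 19.2 - 12.5 = 6.70 kg/kg fuel
Excess air % = (excess / stoich) * 100 = (6.70 / 12.5) * 100 = 53.60%


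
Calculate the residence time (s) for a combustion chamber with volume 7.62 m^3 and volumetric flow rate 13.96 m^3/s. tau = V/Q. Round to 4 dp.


tau = V / Q_flow
tau = 7.62 / 13.96 = 0.5458 s


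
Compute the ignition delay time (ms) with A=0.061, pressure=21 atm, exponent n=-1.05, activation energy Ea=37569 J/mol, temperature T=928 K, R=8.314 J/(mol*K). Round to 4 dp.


tau = A * P^n * exp(Ea/(R*T))
P^n = 21^(-1.05) = 0.04089496
Ea/(R*T) = 37569/(8.314*928) = 4.869357
exp(Ea/(R*T)) = 130.237181
tau = 0.061 * 0.04089496 * 130.237181 = 0.3249 ms


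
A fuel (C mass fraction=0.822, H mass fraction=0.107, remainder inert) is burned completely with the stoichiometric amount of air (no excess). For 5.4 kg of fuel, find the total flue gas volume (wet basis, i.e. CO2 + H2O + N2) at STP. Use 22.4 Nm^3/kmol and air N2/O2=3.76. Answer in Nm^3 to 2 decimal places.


Per kg fuel: CO2 = (C/12 kmol)*22.4 = (0.822/12)*22.4 = 1.53440 Nm^3
Per kg fuel: H2O = (H/2 kmol)*22.4 = (0.107/2)*22.4 = 1.19840 Nm^3
O2 needed per kg fuel = C/12 + H/4 = 0.822/12 + 0.107/4 = 0.09525000 kmol
Per kg fuel: N2 = O2*3.76*22.4 = 0.09525000*3.76*22.4 = 8.02234 Nm^3
Total per kg = 1.53440 + 1.19840 + 8.02234 = 10.75514 Nm^3
Total = 10.75514 * 5.4 = 58.08 Nm^3


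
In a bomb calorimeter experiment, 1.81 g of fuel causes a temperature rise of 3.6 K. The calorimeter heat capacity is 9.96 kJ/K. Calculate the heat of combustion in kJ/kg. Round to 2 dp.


Hc = C_cal * delta_T / m_fuel
Q_released = 9.96 * 3.6 = 35.8560 kJ
m_fuel = 1.81 g = 1.81/1000 kg = 0.001810 kg
Hc = 35.8560 / 0.001810 = 19809.94 kJ/kg


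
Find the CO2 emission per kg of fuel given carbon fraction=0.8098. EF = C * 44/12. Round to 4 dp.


EF = C_frac * (M_CO2 / M_C)
EF = 0.8098 * (44/12)
EF = 0.8098 * 3.666667 = 2.9693 kg_CO2/kg_fuel


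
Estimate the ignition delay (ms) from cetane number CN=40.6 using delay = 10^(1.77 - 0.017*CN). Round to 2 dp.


delay = 10^(1.77 - 0.017*CN)
Exponent = 1.77 - 0.017*40.6 = 1.0798
delay = 10^1.0798 = 12.02 ms


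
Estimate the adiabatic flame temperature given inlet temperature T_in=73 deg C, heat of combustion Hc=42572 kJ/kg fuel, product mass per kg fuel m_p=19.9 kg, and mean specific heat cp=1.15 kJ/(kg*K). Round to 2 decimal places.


T_ad = T_in + Hc / (m_p * cp)
Denominator = 19.9 * 1.15 = 22.8850
Temperature rise = 42572 / 22.8850 = 1860.26 K
T_ad = 73 + 1860.26 = 1933.26 deg C


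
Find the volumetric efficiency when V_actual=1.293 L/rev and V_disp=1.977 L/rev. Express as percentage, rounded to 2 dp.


eta_v = (V_actual / V_disp) * 100
Ratio = 1.293 / 1.977 = 0.6540
eta_v = 0.6540 * 100 = 65.40%


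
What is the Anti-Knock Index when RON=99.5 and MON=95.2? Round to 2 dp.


AKI = (RON + MON) / 2
AKI = (99.5 + 95.2) / 2
AKI = 194.7 / 2 = 97.35


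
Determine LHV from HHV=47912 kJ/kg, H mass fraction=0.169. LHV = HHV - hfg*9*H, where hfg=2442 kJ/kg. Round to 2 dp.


LHV = HHV - hfg * 9 * H
Water correction = 2442 * 9 * 0.169 = 3714.282 kJ/kg
LHV = 47912 - 3714.282 = 44197.72 kJ/kg


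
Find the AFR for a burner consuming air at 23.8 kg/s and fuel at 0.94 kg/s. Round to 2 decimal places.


AFR = m_air / m_fuel
AFR = 23.8 / 0.94 = 25.32


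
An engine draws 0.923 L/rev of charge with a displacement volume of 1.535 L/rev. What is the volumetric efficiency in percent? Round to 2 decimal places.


eta_v = (V_actual / V_disp) * 100
Ratio = 0.923 / 1.535 = 0.6013
eta_v = 0.6013 * 100 = 60.13%


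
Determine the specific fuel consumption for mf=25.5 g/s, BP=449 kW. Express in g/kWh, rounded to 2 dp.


SFC = (mf / BP) * 3600
Rate = 25.5 / 449 = 0.056793 g/(s*kW)
SFC = 0.056793 * 3600 = 204.45 g/kWh


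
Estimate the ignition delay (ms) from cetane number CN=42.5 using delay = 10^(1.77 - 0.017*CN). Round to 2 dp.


delay = 10^(1.77 - 0.017*CN)
Exponent = 1.77 - 0.017*42.5 = 1.0475
delay = 10^1.0475 = 11.16 ms


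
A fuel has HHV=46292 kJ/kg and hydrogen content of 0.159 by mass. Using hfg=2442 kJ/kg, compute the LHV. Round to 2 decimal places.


LHV = HHV - hfg * 9 * H
Water correction = 2442 * 9 * 0.159 = 3494.502 kJ/kg
LHV = 46292 - 3494.502 = 42797.50 kJ/kg


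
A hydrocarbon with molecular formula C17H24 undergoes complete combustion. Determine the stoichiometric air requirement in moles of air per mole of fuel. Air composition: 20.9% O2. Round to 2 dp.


Balanced combustion: C17H24 + 23 O2 -> 17 CO2 + 12 H2O
O2 needed = C + H/4 = 17 + 24/4 = 23.00 moles
Air moles = O2 / 0.209 = 23.00 / 0.209 = 110.05 moles air


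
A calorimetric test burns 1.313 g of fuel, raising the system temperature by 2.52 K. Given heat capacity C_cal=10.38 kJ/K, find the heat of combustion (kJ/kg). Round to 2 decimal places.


Hc = C_cal * delta_T / m_fuel
Q_released = 10.38 * 2.52 = 26.1576 kJ
m_fuel = 1.313 g = 1.313/1000 kg = 0.001313 kg
Hc = 26.1576 / 0.001313 = 19922.01 kJ/kg


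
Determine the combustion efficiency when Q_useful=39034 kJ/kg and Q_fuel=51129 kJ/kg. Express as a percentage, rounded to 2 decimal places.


Efficiency = (Q_useful / Q_fuel) * 100
Efficiency = (39034 / 51129) * 100
Efficiency = 0.7634 * 100 = 76.34%


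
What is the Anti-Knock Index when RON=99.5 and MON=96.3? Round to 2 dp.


AKI = (RON + MON) / 2
AKI = (99.5 + 96.3) / 2
AKI = 195.8 / 2 = 97.90


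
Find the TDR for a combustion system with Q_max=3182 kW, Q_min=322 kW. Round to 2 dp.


TDR = Q_max / Q_min
TDR = 3182 / 322 = 9.88


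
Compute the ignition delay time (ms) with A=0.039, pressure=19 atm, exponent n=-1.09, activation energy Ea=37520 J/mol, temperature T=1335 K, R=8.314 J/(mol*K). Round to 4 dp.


tau = A * P^n * exp(Ea/(R*T))
P^n = 19^(-1.09) = 0.04037928
Ea/(R*T) = 37520/(8.314*1335) = 3.380427
exp(Ea/(R*T)) = 29.383311
tau = 0.039 * 0.04037928 * 29.383311 = 0.0463 ms


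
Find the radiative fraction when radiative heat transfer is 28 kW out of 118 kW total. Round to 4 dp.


f_rad = Q_rad / Q_total
f_rad = 28 / 118 = 0.2373


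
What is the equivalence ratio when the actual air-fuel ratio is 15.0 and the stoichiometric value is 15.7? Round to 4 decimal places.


phi = AFR_stoich / AFR_actual
phi = 15.7 / 15.0 = 1.0467


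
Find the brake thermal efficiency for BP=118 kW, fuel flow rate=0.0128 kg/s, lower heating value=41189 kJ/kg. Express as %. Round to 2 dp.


eta_BTE = (BP / (mf * LHV)) * 100
Denominator = 0.0128 * 41189 = 527.2192 kW
eta_BTE = (118 / 527.2192) * 100 = 22.38%


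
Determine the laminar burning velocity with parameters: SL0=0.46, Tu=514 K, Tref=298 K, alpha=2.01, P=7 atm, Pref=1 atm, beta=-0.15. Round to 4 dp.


SL = SL0 * (Tu/Tref)^alpha * (P/Pref)^beta
T ratio = 514/298 = 1.72483221
(T ratio)^alpha = 1.72483221^2.01 = 2.991308
(P/Pref)^beta = 7^(-0.15) = 0.746853
SL = 0.46 * 2.991308 * 0.746853 = 1.0277 m/s


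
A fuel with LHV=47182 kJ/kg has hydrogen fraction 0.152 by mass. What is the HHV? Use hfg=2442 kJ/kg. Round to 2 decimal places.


HHV = LHV + hfg * 9 * H
Water addition = 2442 * 9 * 0.152 = 3340.656 kJ/kg
HHV = 47182 + 3340.656 = 50522.66 kJ/kg


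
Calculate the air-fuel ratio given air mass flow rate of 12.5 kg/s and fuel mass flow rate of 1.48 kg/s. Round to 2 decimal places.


AFR = m_air / m_fuel
AFR = 12.5 / 1.48 = 8.45


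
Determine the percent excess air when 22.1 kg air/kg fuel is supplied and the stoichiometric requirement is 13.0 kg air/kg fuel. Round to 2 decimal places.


Excess air = actual - stoichiometric = 22.1 - 13.0 = 9.10 kg/kg fuel
Excess air % = (excess / stoich) * 100 = (9.10 / 13.0) * 100 = 70.00%


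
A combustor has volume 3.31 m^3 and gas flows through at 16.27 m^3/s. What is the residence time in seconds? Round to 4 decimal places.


tau = V / Q_flow
tau = 3.31 / 16.27 = 0.2034 s


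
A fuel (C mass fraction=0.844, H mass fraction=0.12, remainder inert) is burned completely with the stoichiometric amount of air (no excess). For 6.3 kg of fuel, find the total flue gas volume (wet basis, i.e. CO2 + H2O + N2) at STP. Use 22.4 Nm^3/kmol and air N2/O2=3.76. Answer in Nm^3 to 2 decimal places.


Per kg fuel: CO2 = (C/12 kmol)*22.4 = (0.844/12)*22.4 = 1.57547 Nm^3
Per kg fuel: H2O = (H/2 kmol)*22.4 = (0.12/2)*22.4 = 1.34400 Nm^3
O2 needed per kg fuel = C/12 + H/4 = 0.844/12 + 0.12/4 = 0.10033333 kmol
Per kg fuel: N2 = O2*3.76*22.4 = 0.10033333*3.76*22.4 = 8.45047 Nm^3
Total per kg = 1.57547 + 1.34400 + 8.45047 = 11.36994 Nm^3
Total = 11.36994 * 6.3 = 71.63 Nm^3


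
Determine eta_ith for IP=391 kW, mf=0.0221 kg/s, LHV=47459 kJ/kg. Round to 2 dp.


eta_ith = (IP / (mf * LHV)) * 100
Denominator = 0.0221 * 47459 = 1048.8439 kW
eta_ith = (391 / 1048.8439) * 100 = 37.28%


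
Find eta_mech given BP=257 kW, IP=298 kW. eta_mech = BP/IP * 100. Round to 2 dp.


eta_mech = (BP / IP) * 100
Ratio = 257 / 298 = 0.8624
eta_mech = 0.8624 * 100 = 86.24%


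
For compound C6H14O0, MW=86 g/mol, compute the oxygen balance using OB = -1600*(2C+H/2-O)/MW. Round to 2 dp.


OB = -1600 * (2C + H/2 - O) / MW
Inner = 2*6 + 14/2 - 0 = 19.00
OB = -1600 * 19.00 / 86 = -353.49%


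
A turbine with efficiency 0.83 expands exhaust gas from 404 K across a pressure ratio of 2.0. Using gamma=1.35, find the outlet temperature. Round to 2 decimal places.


T_out = T_in * (1 - eta * (1 - PR^(-(gamma-1)/gamma)))
Exponent = -(1.35-1)/1.35 = -0.25925926
PR^exp = 2.0^(-0.25925926) = 0.83551680
Factor = 1 - 0.83*(1 - 0.83551680) = 0.86347894
T_out = 404 * 0.86347894 = 348.85 K


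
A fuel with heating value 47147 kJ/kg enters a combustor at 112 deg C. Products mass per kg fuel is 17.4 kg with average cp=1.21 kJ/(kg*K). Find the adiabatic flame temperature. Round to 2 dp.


T_ad = T_in + Hc / (m_p * cp)
Denominator = 17.4 * 1.21 = 21.0540
Temperature rise = 47147 / 21.0540 = 2239.34 K
T_ad = 112 + 2239.34 = 2351.34 deg C


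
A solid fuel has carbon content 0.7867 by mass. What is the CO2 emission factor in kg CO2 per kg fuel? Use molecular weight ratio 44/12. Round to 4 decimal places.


EF = C_frac * (M_CO2 / M_C)
EF = 0.7867 * (44/12)
EF = 0.7867 * 3.666667 = 2.8846 kg_CO2/kg_fuel


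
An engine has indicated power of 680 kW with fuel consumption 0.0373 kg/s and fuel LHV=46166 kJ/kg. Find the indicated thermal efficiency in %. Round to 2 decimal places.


eta_ith = (IP / (mf * LHV)) * 100
Denominator = 0.0373 * 46166 = 1721.9918 kW
eta_ith = (680 / 1721.9918) * 100 = 39.49%


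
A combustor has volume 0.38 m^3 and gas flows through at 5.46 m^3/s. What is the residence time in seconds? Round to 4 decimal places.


tau = V / Q_flow
tau = 0.38 / 5.46 = 0.0696 s


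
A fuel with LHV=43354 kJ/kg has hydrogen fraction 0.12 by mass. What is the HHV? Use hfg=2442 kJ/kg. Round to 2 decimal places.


HHV = LHV + hfg * 9 * H
Water addition = 2442 * 9 * 0.12 = 2637.360 kJ/kg
HHV = 43354 + 2637.360 = 45991.36 kJ/kg


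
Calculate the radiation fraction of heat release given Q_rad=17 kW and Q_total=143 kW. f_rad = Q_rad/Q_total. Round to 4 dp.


f_rad = Q_rad / Q_total
f_rad = 17 / 143 = 0.1189


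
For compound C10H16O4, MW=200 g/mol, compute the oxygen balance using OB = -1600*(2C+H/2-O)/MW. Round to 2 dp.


OB = -1600 * (2C + H/2 - O) / MW
Inner = 2*10 + 16/2 - 4 = 24.00
OB = -1600 * 24.00 / 200 = -192.00%


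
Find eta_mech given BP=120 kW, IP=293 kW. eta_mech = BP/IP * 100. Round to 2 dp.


eta_mech = (BP / IP) * 100
Ratio = 120 / 293 = 0.4096
eta_mech = 0.4096 * 100 = 40.96%


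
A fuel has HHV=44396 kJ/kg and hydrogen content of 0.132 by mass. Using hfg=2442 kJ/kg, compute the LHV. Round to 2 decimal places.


LHV = HHV - hfg * 9 * H
Water correction = 2442 * 9 * 0.132 = 2901.096 kJ/kg
LHV = 44396 - 2901.096 = 41494.90 kJ/kg


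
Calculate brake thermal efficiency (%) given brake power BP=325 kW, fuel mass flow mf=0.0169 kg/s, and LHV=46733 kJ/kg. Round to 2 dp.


eta_BTE = (BP / (mf * LHV)) * 100
Denominator = 0.0169 * 46733 = 789.7877 kW
eta_BTE = (325 / 789.7877) * 100 = 41.15%


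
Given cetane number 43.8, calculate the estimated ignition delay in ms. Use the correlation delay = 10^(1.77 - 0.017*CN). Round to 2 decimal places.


delay = 10^(1.77 - 0.017*CN)
Exponent = 1.77 - 0.017*43.8 = 1.0254
delay = 10^1.0254 = 10.60 ms


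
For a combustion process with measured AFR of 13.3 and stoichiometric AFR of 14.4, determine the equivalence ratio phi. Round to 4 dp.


phi = AFR_stoich / AFR_actual
phi = 14.4 / 13.3 = 1.0827


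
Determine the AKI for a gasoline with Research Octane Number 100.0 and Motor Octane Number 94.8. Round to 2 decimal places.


AKI = (RON + MON) / 2
AKI = (100.0 + 94.8) / 2
AKI = 194.8 / 2 = 97.40


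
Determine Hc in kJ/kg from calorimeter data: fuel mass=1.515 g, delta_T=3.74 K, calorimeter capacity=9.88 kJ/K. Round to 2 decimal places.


Hc = C_cal * delta_T / m_fuel
Q_released = 9.88 * 3.74 = 36.9512 kJ
m_fuel = 1.515 g = 1.515/1000 kg = 0.001515 kg
Hc = 36.9512 / 0.001515 = 24390.23 kJ/kg


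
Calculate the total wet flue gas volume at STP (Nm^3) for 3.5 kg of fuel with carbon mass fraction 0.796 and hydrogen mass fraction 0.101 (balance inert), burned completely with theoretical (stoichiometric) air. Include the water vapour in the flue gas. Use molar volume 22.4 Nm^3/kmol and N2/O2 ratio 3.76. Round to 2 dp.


Per kg fuel: CO2 = (C/12 kmol)*22.4 = (0.796/12)*22.4 = 1.48587 Nm^3
Per kg fuel: H2O = (H/2 kmol)*22.4 = (0.101/2)*22.4 = 1.13120 Nm^3
O2 needed per kg fuel = C/12 + H/4 = 0.796/12 + 0.101/4 = 0.09158333 kmol
Per kg fuel: N2 = O2*3.76*22.4 = 0.09158333*3.76*22.4 = 7.71351 Nm^3
Total per kg = 1.48587 + 1.13120 + 7.71351 = 10.33058 Nm^3
Total = 10.33058 * 3.5 = 36.16 Nm^3


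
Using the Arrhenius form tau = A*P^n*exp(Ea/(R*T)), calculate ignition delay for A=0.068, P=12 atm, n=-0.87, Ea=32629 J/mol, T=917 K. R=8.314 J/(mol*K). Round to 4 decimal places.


tau = A * P^n * exp(Ea/(R*T))
P^n = 12^(-0.87) = 0.11510980
Ea/(R*T) = 32629/(8.314*917) = 4.279809
exp(Ea/(R*T)) = 72.226658
tau = 0.068 * 0.11510980 * 72.226658 = 0.5654 ms


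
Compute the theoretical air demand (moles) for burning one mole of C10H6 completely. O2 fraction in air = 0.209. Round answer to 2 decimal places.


Balanced combustion: C10H6 + 11.5 O2 -> 10 CO2 + 3 H2O
O2 needed = C + H/4 = 10 + 6/4 = 11.50 moles
Air moles = O2 / 0.209 = 11.50 / 0.209 = 55.02 moles air


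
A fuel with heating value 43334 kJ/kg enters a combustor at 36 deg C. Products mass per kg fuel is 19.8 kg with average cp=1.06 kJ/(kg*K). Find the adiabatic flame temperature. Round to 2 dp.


T_ad = T_in + Hc / (m_p * cp)
Denominator = 19.8 * 1.06 = 20.9880
Temperature rise = 43334 / 20.9880 = 2064.70 K
T_ad = 36 + 2064.70 = 2100.70 deg C


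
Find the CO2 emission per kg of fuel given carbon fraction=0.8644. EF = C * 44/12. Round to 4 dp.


EF = C_frac * (M_CO2 / M_C)
EF = 0.8644 * (44/12)
EF = 0.8644 * 3.666667 = 3.1695 kg_CO2/kg_fuel


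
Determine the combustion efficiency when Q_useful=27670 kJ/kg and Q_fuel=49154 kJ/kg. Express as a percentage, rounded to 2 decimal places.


Efficiency = (Q_useful / Q_fuel) * 100
Efficiency = (27670 / 49154) * 100
Efficiency = 0.5629 * 100 = 56.29%


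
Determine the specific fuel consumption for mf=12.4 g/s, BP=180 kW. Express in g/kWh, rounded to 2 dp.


SFC = (mf / BP) * 3600
Rate = 12.4 / 180 = 0.068889 g/(s*kW)
SFC = 0.068889 * 3600 = 248.00 g/kWh


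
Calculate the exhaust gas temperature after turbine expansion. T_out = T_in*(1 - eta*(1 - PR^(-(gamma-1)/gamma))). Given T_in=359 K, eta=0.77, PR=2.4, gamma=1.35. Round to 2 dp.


T_out = T_in * (1 - eta * (1 - PR^(-(gamma-1)/gamma)))
Exponent = -(1.35-1)/1.35 = -0.25925926
PR^exp = 2.4^(-0.25925926) = 0.79694200
Factor = 1 - 0.77*(1 - 0.79694200) = 0.84364534
T_out = 359 * 0.84364534 = 302.87 K


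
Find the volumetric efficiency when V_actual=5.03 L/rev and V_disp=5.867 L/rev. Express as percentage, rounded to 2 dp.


eta_v = (V_actual / V_disp) * 100
Ratio = 5.03 / 5.867 = 0.8573
eta_v = 0.8573 * 100 = 85.73%


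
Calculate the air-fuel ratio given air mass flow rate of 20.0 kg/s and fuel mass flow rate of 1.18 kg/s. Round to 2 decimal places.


AFR = m_air / m_fuel
AFR = 20.0 / 1.18 = 16.95


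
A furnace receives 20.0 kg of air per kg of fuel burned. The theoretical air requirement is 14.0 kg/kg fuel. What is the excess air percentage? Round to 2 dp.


Excess air = actual - stoichiometric = 20.0 - 14.0 = 6.00 kg/kg fuel
Excess air % = (excess / stoich) * 100 = (6.00 / 14.0) * 100 = 42.86%


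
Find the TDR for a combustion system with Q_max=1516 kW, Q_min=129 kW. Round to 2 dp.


TDR = Q_max / Q_min
TDR = 1516 / 129 = 11.75


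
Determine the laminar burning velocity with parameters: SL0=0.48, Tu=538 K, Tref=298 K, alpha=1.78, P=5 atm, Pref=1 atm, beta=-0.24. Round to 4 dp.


SL = SL0 * (Tu/Tref)^alpha * (P/Pref)^beta
T ratio = 538/298 = 1.80536913
(T ratio)^alpha = 1.80536913^1.78 = 2.862118
(P/Pref)^beta = 5^(-0.24) = 0.679590
SL = 0.48 * 2.862118 * 0.679590 = 0.9336 m/s


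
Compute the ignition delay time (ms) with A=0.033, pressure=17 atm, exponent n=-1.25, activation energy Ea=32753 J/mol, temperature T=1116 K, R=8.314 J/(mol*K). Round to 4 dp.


tau = A * P^n * exp(Ea/(R*T))
P^n = 17^(-1.25) = 0.02896936
Ea/(R*T) = 32753/(8.314*1116) = 3.530018
exp(Ea/(R*T)) = 34.124568
tau = 0.033 * 0.02896936 * 34.124568 = 0.0326 ms


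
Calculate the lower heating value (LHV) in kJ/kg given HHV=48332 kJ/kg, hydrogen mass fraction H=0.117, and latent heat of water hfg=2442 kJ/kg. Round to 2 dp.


LHV = HHV - hfg * 9 * H
Water correction = 2442 * 9 * 0.117 = 2571.426 kJ/kg
LHV = 48332 - 2571.426 = 45760.57 kJ/kg


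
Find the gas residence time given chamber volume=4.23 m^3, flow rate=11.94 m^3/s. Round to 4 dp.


tau = V / Q_flow
tau = 4.23 / 11.94 = 0.3543 s


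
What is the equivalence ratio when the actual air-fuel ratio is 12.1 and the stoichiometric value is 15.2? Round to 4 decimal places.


phi = AFR_stoich / AFR_actual
phi = 15.2 / 12.1 = 1.2562


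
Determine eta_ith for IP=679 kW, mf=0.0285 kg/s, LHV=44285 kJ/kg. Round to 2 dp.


eta_ith = (IP / (mf * LHV)) * 100
Denominator = 0.0285 * 44285 = 1262.1225 kW
eta_ith = (679 / 1262.1225) * 100 = 53.80%


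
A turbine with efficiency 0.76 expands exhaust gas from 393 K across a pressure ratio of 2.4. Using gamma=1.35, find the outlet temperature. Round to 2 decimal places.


T_out = T_in * (1 - eta * (1 - PR^(-(gamma-1)/gamma)))
Exponent = -(1.35-1)/1.35 = -0.25925926
PR^exp = 2.4^(-0.25925926) = 0.79694200
Factor = 1 - 0.76*(1 - 0.79694200) = 0.84567592
T_out = 393 * 0.84567592 = 332.35 K


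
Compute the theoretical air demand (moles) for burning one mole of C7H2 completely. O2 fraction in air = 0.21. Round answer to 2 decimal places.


Balanced combustion: C7H2 + 7.5 O2 -> 7 CO2 + 1 H2O
O2 needed = C + H/4 = 7 + 2/4 = 7.50 moles
Air moles = O2 / 0.21 = 7.50 / 0.21 = 35.71 moles air


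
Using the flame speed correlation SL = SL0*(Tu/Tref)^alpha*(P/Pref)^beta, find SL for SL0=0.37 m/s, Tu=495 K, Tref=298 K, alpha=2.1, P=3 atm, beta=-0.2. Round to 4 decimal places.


SL = SL0 * (Tu/Tref)^alpha * (P/Pref)^beta
T ratio = 495/298 = 1.66107383
(T ratio)^alpha = 1.66107383^2.1 = 2.902798
(P/Pref)^beta = 3^(-0.2) = 0.802742
SL = 0.37 * 2.902798 * 0.802742 = 0.8622 m/s


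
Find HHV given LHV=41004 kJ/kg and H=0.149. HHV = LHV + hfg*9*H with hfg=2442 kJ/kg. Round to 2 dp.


HHV = LHV + hfg * 9 * H
Water addition = 2442 * 9 * 0.149 = 3274.722 kJ/kg
HHV = 41004 + 3274.722 = 44278.72 kJ/kg


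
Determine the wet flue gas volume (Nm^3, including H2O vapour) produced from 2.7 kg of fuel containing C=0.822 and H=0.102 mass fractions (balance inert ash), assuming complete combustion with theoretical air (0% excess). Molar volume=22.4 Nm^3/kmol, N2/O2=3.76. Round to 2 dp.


Per kg fuel: CO2 = (C/12 kmol)*22.4 = (0.822/12)*22.4 = 1.53440 Nm^3
Per kg fuel: H2O = (H/2 kmol)*22.4 = (0.102/2)*22.4 = 1.14240 Nm^3
O2 needed per kg fuel = C/12 + H/4 = 0.822/12 + 0.102/4 = 0.09400000 kmol
Per kg fuel: N2 = O2*3.76*22.4 = 0.09400000*3.76*22.4 = 7.91706 Nm^3
Total per kg = 1.53440 + 1.14240 + 7.91706 = 10.59386 Nm^3
Total = 10.59386 * 2.7 = 28.60 Nm^3


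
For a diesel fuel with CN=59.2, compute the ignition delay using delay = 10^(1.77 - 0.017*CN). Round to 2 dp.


delay = 10^(1.77 - 0.017*CN)
Exponent = 1.77 - 0.017*59.2 = 0.7636
delay = 10^0.7636 = 5.80 ms


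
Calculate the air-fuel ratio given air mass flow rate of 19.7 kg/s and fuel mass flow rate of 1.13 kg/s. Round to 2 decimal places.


AFR = m_air / m_fuel
AFR = 19.7 / 1.13 = 17.43


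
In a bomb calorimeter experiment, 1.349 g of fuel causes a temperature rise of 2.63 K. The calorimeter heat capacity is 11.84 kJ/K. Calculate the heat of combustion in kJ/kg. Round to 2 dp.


Hc = C_cal * delta_T / m_fuel
Q_released = 11.84 * 2.63 = 31.1392 kJ
m_fuel = 1.349 g = 1.349/1000 kg = 0.001349 kg
Hc = 31.1392 / 0.001349 = 23083.17 kJ/kg


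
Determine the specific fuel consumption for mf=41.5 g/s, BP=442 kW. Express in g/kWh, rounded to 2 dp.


SFC = (mf / BP) * 3600
Rate = 41.5 / 442 = 0.093891 g/(s*kW)
SFC = 0.093891 * 3600 = 338.01 g/kWh


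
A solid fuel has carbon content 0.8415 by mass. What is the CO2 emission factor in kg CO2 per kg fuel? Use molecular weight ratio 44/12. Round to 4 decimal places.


EF = C_frac * (M_CO2 / M_C)
EF = 0.8415 * (44/12)
EF = 0.8415 * 3.666667 = 3.0855 kg_CO2/kg_fuel


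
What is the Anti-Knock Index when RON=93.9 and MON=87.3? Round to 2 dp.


AKI = (RON + MON) / 2
AKI = (93.9 + 87.3) / 2
AKI = 181.2 / 2 = 90.60


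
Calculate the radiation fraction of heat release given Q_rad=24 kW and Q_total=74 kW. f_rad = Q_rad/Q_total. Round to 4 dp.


f_rad = Q_rad / Q_total
f_rad = 24 / 74 = 0.3243


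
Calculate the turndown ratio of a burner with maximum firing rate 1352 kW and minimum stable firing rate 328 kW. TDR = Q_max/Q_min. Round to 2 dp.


TDR = Q_max / Q_min
TDR = 1352 / 328 = 4.12


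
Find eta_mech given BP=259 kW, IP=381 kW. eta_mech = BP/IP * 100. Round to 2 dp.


eta_mech = (BP / IP) * 100
Ratio = 259 / 381 = 0.6798
eta_mech = 0.6798 * 100 = 67.98%


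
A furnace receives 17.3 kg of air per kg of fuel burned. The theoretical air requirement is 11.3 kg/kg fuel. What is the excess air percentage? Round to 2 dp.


Excess air = actual - stoichiometric = 17.3 - 11.3 = 6.00 kg/kg fuel
Excess air % = (excess / stoich) * 100 = (6.00 / 11.3) * 100 = 53.10%


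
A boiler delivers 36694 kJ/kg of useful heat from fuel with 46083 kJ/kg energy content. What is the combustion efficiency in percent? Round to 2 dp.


Efficiency = (Q_useful / Q_fuel) * 100
Efficiency = (36694 / 46083) * 100
Efficiency = 0.7963 * 100 = 79.63%


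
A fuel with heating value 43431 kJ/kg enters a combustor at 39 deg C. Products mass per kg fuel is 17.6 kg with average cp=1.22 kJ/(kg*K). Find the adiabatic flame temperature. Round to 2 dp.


T_ad = T_in + Hc / (m_p * cp)
Denominator = 17.6 * 1.22 = 21.4720
Temperature rise = 43431 / 21.4720 = 2022.68 K
T_ad = 39 + 2022.68 = 2061.68 deg C


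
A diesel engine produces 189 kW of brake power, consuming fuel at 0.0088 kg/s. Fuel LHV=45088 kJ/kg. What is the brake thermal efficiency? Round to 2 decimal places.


eta_BTE = (BP / (mf * LHV)) * 100
Denominator = 0.0088 * 45088 = 396.7744 kW
eta_BTE = (189 / 396.7744) * 100 = 47.63%


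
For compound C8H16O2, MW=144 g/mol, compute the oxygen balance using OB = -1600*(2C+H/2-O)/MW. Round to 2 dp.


OB = -1600 * (2C + H/2 - O) / MW
Inner = 2*8 + 16/2 - 2 = 22.00
OB = -1600 * 22.00 / 144 = -244.44%


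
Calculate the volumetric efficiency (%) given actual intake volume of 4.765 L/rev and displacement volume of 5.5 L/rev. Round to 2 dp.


eta_v = (V_actual / V_disp) * 100
Ratio = 4.765 / 5.5 = 0.8664
eta_v = 0.8664 * 100 = 86.64%


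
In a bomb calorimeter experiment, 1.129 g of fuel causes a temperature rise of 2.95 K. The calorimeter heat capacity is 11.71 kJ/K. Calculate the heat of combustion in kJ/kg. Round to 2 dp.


Hc = C_cal * delta_T / m_fuel
Q_released = 11.71 * 2.95 = 34.5445 kJ
m_fuel = 1.129 g = 1.129/1000 kg = 0.001129 kg
Hc = 34.5445 / 0.001129 = 30597.43 kJ/kg


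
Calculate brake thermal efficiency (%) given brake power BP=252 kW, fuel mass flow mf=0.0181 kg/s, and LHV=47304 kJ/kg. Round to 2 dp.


eta_BTE = (BP / (mf * LHV)) * 100
Denominator = 0.0181 * 47304 = 856.2024 kW
eta_BTE = (252 / 856.2024) * 100 = 29.43%


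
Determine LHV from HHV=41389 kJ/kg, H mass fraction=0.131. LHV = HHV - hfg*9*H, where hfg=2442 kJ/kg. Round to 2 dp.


LHV = HHV - hfg * 9 * H
Water correction = 2442 * 9 * 0.131 = 2879.118 kJ/kg
LHV = 41389 - 2879.118 = 38509.88 kJ/kg


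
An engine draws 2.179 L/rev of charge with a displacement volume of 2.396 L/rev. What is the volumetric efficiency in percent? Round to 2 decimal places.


eta_v = (V_actual / V_disp) * 100
Ratio = 2.179 / 2.396 = 0.9094
eta_v = 0.9094 * 100 = 90.94%


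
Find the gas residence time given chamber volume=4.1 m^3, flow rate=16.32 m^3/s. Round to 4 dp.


tau = V / Q_flow
tau = 4.1 / 16.32 = 0.2512 s


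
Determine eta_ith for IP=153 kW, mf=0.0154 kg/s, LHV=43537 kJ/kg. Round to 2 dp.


eta_ith = (IP / (mf * LHV)) * 100
Denominator = 0.0154 * 43537 = 670.4698 kW
eta_ith = (153 / 670.4698) * 100 = 22.82%


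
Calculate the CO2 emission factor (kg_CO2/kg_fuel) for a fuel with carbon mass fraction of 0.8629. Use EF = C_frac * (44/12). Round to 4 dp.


EF = C_frac * (M_CO2 / M_C)
EF = 0.8629 * (44/12)
EF = 0.8629 * 3.666667 = 3.1640 kg_CO2/kg_fuel


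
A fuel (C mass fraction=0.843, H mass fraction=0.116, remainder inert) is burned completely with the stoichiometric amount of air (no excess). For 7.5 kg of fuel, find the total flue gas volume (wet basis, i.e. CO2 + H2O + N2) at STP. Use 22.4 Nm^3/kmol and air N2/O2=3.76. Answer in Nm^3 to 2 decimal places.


Per kg fuel: CO2 = (C/12 kmol)*22.4 = (0.843/12)*22.4 = 1.57360 Nm^3
Per kg fuel: H2O = (H/2 kmol)*22.4 = (0.116/2)*22.4 = 1.29920 Nm^3
O2 needed per kg fuel = C/12 + H/4 = 0.843/12 + 0.116/4 = 0.09925000 kmol
Per kg fuel: N2 = O2*3.76*22.4 = 0.09925000*3.76*22.4 = 8.35923 Nm^3
Total per kg = 1.57360 + 1.29920 + 8.35923 = 11.23203 Nm^3
Total = 11.23203 * 7.5 = 84.24 Nm^3


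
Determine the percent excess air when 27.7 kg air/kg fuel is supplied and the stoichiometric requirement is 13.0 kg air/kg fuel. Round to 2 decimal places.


Excess air = actual - stoichiometric = 27.7 - 13.0 = 14.70 kg/kg fuel
Excess air % = (excess / stoich) * 100 = (14.70 / 13.0) * 100 = 113.08%


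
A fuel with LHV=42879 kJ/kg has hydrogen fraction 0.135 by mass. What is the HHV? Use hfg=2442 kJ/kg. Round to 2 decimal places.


HHV = LHV + hfg * 9 * H
Water addition = 2442 * 9 * 0.135 = 2967.030 kJ/kg
HHV = 42879 + 2967.030 = 45846.03 kJ/kg


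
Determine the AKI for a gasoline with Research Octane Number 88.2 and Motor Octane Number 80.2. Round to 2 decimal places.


AKI = (RON + MON) / 2
AKI = (88.2 + 80.2) / 2
AKI = 168.4 / 2 = 84.20


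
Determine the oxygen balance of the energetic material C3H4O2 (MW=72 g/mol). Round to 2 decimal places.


OB = -1600 * (2C + H/2 - O) / MW
Inner = 2*3 + 4/2 - 2 = 6.00
OB = -1600 * 6.00 / 72 = -133.33%


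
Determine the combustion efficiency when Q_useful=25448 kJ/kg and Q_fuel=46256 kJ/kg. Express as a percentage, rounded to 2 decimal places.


Efficiency = (Q_useful / Q_fuel) * 100
Efficiency = (25448 / 46256) * 100
Efficiency = 0.5502 * 100 = 55.02%


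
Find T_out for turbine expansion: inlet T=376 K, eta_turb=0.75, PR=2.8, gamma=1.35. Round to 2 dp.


T_out = T_in * (1 - eta * (1 - PR^(-(gamma-1)/gamma)))
Exponent = -(1.35-1)/1.35 = -0.25925926
PR^exp = 2.8^(-0.25925926) = 0.76572026
Factor = 1 - 0.75*(1 - 0.76572026) = 0.82429020
T_out = 376 * 0.82429020 = 309.93 K


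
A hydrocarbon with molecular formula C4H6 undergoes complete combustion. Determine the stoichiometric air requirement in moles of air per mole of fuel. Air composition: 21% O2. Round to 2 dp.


Balanced combustion: C4H6 + 5.5 O2 -> 4 CO2 + 3 H2O
O2 needed = C + H/4 = 4 + 6/4 = 5.50 moles
Air moles = O2 / 0.21 = 5.50 / 0.21 = 26.19 moles air


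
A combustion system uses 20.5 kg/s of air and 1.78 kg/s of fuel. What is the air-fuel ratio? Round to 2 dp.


AFR = m_air / m_fuel
AFR = 20.5 / 1.78 = 11.52


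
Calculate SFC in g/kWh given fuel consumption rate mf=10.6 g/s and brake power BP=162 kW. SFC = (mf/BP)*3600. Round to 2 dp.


SFC = (mf / BP) * 3600
Rate = 10.6 / 162 = 0.065432 g/(s*kW)
SFC = 0.065432 * 3600 = 235.56 g/kWh


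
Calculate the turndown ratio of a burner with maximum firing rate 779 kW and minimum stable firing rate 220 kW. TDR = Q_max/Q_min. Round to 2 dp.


TDR = Q_max / Q_min
TDR = 779 / 220 = 3.54


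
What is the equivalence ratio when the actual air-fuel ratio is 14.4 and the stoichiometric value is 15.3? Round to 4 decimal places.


phi = AFR_stoich / AFR_actual
phi = 15.3 / 14.4 = 1.0625


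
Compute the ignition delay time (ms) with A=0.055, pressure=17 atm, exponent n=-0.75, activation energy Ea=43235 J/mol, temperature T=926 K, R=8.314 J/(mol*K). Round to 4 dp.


tau = A * P^n * exp(Ea/(R*T))
P^n = 17^(-0.75) = 0.11944372
Ea/(R*T) = 43235/(8.314*926) = 5.615837
exp(Ea/(R*T)) = 274.743110
tau = 0.055 * 0.11944372 * 274.743110 = 1.8049 ms


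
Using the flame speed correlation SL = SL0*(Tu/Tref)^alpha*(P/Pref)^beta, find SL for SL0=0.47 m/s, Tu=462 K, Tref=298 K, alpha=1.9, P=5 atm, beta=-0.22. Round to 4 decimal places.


SL = SL0 * (Tu/Tref)^alpha * (P/Pref)^beta
T ratio = 462/298 = 1.55033557
(T ratio)^alpha = 1.55033557^1.9 = 2.300429
(P/Pref)^beta = 5^(-0.22) = 0.701821
SL = 0.47 * 2.300429 * 0.701821 = 0.7588 m/s
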